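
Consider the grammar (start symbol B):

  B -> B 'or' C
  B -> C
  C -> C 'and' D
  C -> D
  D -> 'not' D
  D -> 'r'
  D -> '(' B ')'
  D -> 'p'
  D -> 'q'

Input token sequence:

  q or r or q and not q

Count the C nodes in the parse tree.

[B [B [B [C [D q]]] or [C [D r]]] or [C [C [D q]] and [D not [D q]]]]

4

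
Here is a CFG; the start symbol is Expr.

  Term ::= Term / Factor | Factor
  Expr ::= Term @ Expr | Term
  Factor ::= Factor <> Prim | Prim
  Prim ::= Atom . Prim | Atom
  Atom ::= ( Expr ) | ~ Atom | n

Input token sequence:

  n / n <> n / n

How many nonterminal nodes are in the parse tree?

16

[Expr [Term [Term [Term [Factor [Prim [Atom n]]]] / [Factor [Factor [Prim [Atom n]]] <> [Prim [Atom n]]]] / [Factor [Prim [Atom n]]]]]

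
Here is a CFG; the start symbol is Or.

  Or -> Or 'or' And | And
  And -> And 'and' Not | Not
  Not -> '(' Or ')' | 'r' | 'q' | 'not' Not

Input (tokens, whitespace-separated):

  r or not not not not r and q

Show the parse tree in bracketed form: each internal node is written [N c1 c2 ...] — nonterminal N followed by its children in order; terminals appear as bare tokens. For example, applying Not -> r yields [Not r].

Or
Or or And
And or And
Not or And
r or And
r or And and Not
r or Not and Not
r or not Not and Not
r or not not Not and Not
r or not not not Not and Not
r or not not not not Not and Not
r or not not not not r and Not
r or not not not not r and q

[Or [Or [And [Not r]]] or [And [And [Not not [Not not [Not not [Not not [Not r]]]]]] and [Not q]]]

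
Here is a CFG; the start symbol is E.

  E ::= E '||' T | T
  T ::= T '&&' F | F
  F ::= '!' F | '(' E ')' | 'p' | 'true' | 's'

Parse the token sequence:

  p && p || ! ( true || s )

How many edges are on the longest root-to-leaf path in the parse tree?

8

[E [E [T [T [F p]] && [F p]]] || [T [F ! [F ( [E [E [T [F true]]] || [T [F s]]] )]]]]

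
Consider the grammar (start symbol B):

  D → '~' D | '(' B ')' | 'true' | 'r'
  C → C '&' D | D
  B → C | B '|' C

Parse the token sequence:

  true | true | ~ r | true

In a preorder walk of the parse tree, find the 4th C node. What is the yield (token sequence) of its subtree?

true

[B [B [B [B [C [D true]]] | [C [D true]]] | [C [D ~ [D r]]]] | [C [D true]]]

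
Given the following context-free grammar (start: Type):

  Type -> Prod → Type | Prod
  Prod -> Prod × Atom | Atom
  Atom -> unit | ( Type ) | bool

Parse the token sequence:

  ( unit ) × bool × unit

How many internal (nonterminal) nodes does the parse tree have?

[Type [Prod [Prod [Prod [Atom ( [Type [Prod [Atom unit]]] )]] × [Atom bool]] × [Atom unit]]]

10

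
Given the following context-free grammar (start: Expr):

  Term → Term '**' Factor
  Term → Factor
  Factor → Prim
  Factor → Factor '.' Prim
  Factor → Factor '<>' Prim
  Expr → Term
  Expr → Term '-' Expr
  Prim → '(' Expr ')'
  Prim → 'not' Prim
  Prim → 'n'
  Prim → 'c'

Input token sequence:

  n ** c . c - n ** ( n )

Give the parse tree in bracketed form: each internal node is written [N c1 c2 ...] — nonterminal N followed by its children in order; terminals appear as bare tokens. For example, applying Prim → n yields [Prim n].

Expr
Term - Expr
Term ** Factor - Expr
Factor ** Factor - Expr
Prim ** Factor - Expr
n ** Factor - Expr
n ** Factor . Prim - Expr
n ** Prim . Prim - Expr
n ** c . Prim - Expr
n ** c . c - Expr
n ** c . c - Term
n ** c . c - Term ** Factor
n ** c . c - Factor ** Factor
n ** c . c - Prim ** Factor
n ** c . c - n ** Factor
n ** c . c - n ** Prim
n ** c . c - n ** ( Expr )
n ** c . c - n ** ( Term )
n ** c . c - n ** ( Factor )
n ** c . c - n ** ( Prim )
n ** c . c - n ** ( n )

[Expr [Term [Term [Factor [Prim n]]] ** [Factor [Factor [Prim c]] . [Prim c]]] - [Expr [Term [Term [Factor [Prim n]]] ** [Factor [Prim ( [Expr [Term [Factor [Prim n]]]] )]]]]]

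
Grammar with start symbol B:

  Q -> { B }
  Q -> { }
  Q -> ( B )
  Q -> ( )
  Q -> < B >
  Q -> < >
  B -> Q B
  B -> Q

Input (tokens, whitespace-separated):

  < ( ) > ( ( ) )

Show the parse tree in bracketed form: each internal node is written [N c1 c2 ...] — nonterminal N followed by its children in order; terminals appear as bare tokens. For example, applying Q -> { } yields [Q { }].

[B [Q < [B [Q ( )]] >] [B [Q ( [B [Q ( )]] )]]]

B
Q B
< B > B
< Q > B
< ( ) > B
< ( ) > Q
< ( ) > ( B )
< ( ) > ( Q )
< ( ) > ( ( ) )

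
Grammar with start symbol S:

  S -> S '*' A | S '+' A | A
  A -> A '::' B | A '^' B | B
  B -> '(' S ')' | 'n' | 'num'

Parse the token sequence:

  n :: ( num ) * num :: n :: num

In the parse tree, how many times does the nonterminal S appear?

3

[S [S [A [A [B n]] :: [B ( [S [A [B num]]] )]]] * [A [A [A [B num]] :: [B n]] :: [B num]]]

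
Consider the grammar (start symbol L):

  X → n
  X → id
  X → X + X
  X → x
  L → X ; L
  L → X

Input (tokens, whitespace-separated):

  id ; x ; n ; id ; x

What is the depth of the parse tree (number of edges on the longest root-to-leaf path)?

6

[L [X id] ; [L [X x] ; [L [X n] ; [L [X id] ; [L [X x]]]]]]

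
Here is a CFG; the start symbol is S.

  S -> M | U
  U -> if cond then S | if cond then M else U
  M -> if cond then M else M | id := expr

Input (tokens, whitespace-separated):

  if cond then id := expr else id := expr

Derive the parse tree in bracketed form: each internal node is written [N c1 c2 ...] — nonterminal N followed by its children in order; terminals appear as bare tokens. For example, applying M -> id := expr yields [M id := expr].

[S [M if cond then [M id := expr] else [M id := expr]]]

S
M
if cond then M else M
if cond then id := expr else M
if cond then id := expr else id := expr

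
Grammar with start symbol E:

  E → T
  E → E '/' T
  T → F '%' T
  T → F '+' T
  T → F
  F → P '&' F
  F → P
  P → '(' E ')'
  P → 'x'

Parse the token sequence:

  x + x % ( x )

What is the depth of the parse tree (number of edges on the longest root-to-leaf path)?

10

[E [T [F [P x]] + [T [F [P x]] % [T [F [P ( [E [T [F [P x]]]] )]]]]]]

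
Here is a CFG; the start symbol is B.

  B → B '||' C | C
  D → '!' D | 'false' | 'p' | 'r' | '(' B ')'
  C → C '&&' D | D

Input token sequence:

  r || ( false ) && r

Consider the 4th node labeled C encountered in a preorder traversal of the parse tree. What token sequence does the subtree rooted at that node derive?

false

[B [B [C [D r]]] || [C [C [D ( [B [C [D false]]] )]] && [D r]]]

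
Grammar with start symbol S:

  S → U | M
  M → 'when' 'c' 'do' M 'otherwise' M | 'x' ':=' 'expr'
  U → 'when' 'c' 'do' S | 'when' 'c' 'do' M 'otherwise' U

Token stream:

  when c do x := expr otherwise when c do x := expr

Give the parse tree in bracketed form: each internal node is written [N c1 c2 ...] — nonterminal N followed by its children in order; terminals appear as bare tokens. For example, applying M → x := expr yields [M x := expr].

[S [U when c do [M x := expr] otherwise [U when c do [S [M x := expr]]]]]

S
U
when c do M otherwise U
when c do x := expr otherwise U
when c do x := expr otherwise when c do S
when c do x := expr otherwise when c do M
when c do x := expr otherwise when c do x := expr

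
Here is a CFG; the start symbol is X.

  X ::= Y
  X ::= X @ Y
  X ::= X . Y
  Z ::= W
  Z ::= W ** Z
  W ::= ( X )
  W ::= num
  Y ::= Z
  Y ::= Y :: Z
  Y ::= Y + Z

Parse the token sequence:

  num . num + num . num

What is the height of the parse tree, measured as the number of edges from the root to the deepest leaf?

[X [X [X [Y [Z [W num]]]] . [Y [Y [Z [W num]]] + [Z [W num]]]] . [Y [Z [W num]]]]

6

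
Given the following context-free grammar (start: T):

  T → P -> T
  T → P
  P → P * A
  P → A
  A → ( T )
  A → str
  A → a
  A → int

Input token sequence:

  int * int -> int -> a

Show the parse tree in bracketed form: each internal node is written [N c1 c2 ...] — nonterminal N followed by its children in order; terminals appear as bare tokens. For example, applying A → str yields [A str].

[T [P [P [A int]] * [A int]] -> [T [P [A int]] -> [T [P [A a]]]]]

T
P -> T
P * A -> T
A * A -> T
int * A -> T
int * int -> T
int * int -> P -> T
int * int -> A -> T
int * int -> int -> T
int * int -> int -> P
int * int -> int -> A
int * int -> int -> a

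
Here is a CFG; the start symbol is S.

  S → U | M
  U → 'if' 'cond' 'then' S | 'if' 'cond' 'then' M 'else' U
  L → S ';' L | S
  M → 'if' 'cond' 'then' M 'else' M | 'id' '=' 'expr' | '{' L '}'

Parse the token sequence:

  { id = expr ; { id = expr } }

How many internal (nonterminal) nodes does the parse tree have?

11

[S [M { [L [S [M id = expr]] ; [L [S [M { [L [S [M id = expr]]] }]]]] }]]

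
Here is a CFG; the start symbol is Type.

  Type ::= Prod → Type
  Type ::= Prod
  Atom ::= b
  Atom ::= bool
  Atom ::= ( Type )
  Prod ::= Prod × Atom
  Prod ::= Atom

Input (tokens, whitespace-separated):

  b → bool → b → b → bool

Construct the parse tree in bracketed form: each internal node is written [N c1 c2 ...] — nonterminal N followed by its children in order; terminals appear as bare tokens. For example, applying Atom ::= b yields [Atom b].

[Type [Prod [Atom b]] → [Type [Prod [Atom bool]] → [Type [Prod [Atom b]] → [Type [Prod [Atom b]] → [Type [Prod [Atom bool]]]]]]]

Type
Prod → Type
Atom → Type
b → Type
b → Prod → Type
b → Atom → Type
b → bool → Type
b → bool → Prod → Type
b → bool → Atom → Type
b → bool → b → Type
b → bool → b → Prod → Type
b → bool → b → Atom → Type
b → bool → b → b → Type
b → bool → b → b → Prod
b → bool → b → b → Atom
b → bool → b → b → bool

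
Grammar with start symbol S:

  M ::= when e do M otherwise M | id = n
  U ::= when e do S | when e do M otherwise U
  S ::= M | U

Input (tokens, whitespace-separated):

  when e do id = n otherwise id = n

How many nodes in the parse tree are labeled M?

[S [M when e do [M id = n] otherwise [M id = n]]]

3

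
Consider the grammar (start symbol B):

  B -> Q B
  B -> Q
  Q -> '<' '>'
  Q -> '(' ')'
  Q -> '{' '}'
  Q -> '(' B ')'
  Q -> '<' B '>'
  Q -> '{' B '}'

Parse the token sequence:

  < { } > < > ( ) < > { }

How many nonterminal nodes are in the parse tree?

[B [Q < [B [Q { }]] >] [B [Q < >] [B [Q ( )] [B [Q < >] [B [Q { }]]]]]]

12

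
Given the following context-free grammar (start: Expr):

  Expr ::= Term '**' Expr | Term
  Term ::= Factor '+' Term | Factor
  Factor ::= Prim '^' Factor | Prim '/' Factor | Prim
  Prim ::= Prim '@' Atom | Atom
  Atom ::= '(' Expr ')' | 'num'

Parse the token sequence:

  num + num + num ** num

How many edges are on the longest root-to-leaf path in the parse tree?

7

[Expr [Term [Factor [Prim [Atom num]]] + [Term [Factor [Prim [Atom num]]] + [Term [Factor [Prim [Atom num]]]]]] ** [Expr [Term [Factor [Prim [Atom num]]]]]]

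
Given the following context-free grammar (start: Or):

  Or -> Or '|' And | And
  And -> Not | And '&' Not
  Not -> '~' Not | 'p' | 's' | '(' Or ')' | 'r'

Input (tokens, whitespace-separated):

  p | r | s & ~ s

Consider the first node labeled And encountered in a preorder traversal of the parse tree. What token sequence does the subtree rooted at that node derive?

p

[Or [Or [Or [And [Not p]]] | [And [Not r]]] | [And [And [Not s]] & [Not ~ [Not s]]]]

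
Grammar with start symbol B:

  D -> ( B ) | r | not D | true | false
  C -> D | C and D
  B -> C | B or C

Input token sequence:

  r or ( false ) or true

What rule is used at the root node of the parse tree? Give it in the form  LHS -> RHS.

[B [B [B [C [D r]]] or [C [D ( [B [C [D false]]] )]]] or [C [D true]]]

B -> B or C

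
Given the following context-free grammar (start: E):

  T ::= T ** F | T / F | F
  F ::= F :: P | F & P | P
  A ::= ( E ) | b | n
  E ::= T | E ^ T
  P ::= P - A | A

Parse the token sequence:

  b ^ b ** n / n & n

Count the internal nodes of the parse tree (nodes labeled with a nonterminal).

21

[E [E [T [F [P [A b]]]]] ^ [T [T [T [F [P [A b]]]] ** [F [P [A n]]]] / [F [F [P [A n]]] & [P [A n]]]]]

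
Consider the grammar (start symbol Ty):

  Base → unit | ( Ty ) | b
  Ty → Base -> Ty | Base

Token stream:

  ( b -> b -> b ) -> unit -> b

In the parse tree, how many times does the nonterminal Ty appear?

[Ty [Base ( [Ty [Base b] -> [Ty [Base b] -> [Ty [Base b]]]] )] -> [Ty [Base unit] -> [Ty [Base b]]]]

6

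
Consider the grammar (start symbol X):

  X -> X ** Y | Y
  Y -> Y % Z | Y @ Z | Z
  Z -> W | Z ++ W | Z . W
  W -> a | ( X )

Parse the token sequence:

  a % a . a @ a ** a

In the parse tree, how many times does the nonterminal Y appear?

[X [X [Y [Y [Y [Z [W a]]] % [Z [Z [W a]] . [W a]]] @ [Z [W a]]]] ** [Y [Z [W a]]]]

4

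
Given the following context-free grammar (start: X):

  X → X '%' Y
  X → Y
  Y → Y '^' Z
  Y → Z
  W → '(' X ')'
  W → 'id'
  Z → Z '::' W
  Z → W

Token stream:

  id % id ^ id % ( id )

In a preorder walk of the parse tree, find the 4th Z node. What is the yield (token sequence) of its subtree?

( id )

[X [X [X [Y [Z [W id]]]] % [Y [Y [Z [W id]]] ^ [Z [W id]]]] % [Y [Z [W ( [X [Y [Z [W id]]]] )]]]]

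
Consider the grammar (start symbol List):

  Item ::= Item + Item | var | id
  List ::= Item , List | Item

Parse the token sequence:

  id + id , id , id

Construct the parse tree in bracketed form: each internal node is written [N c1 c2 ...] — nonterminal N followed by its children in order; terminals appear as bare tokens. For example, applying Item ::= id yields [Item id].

List
Item , List
Item + Item , List
id + Item , List
id + id , List
id + id , Item , List
id + id , id , List
id + id , id , Item
id + id , id , id

[List [Item [Item id] + [Item id]] , [List [Item id] , [List [Item id]]]]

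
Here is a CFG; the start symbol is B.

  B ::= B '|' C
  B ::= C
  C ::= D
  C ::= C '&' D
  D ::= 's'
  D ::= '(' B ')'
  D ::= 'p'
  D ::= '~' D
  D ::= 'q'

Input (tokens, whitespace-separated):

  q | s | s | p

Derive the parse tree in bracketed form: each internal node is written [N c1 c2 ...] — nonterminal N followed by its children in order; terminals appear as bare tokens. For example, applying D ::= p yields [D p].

B
B | C
B | C | C
B | C | C | C
C | C | C | C
D | C | C | C
q | C | C | C
q | D | C | C
q | s | C | C
q | s | D | C
q | s | s | C
q | s | s | D
q | s | s | p

[B [B [B [B [C [D q]]] | [C [D s]]] | [C [D s]]] | [C [D p]]]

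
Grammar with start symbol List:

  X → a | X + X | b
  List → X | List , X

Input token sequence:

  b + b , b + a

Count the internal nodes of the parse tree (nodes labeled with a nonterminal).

8

[List [List [X [X b] + [X b]]] , [X [X b] + [X a]]]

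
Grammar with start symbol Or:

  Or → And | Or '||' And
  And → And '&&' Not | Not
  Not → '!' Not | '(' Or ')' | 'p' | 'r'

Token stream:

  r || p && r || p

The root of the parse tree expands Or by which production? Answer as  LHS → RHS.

Or → Or '||' And

[Or [Or [Or [And [Not r]]] || [And [And [Not p]] && [Not r]]] || [And [Not p]]]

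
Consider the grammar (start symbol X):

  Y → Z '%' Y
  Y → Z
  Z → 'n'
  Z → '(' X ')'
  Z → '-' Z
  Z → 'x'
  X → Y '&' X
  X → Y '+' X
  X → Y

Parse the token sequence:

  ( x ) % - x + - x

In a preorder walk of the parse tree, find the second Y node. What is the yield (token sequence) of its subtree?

[X [Y [Z ( [X [Y [Z x]]] )] % [Y [Z - [Z x]]]] + [X [Y [Z - [Z x]]]]]

x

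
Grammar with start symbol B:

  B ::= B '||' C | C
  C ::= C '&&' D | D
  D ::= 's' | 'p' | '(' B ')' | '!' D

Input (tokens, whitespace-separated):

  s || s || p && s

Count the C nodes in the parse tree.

4

[B [B [B [C [D s]]] || [C [D s]]] || [C [C [D p]] && [D s]]]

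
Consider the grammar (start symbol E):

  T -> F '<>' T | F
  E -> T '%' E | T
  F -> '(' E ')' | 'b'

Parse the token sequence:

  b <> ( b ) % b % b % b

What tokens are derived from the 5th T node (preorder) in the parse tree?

b

[E [T [F b] <> [T [F ( [E [T [F b]]] )]]] % [E [T [F b]] % [E [T [F b]] % [E [T [F b]]]]]]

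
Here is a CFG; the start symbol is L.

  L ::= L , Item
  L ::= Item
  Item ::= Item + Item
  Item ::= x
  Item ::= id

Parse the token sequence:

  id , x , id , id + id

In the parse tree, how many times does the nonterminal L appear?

[L [L [L [L [Item id]] , [Item x]] , [Item id]] , [Item [Item id] + [Item id]]]

4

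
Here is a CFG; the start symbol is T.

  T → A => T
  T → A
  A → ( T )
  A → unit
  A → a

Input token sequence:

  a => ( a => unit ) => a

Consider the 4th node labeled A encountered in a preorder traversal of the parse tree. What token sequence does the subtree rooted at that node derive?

[T [A a] => [T [A ( [T [A a] => [T [A unit]]] )] => [T [A a]]]]

unit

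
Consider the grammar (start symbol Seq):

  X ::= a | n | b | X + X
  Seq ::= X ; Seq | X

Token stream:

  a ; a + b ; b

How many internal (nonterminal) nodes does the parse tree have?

[Seq [X a] ; [Seq [X [X a] + [X b]] ; [Seq [X b]]]]

8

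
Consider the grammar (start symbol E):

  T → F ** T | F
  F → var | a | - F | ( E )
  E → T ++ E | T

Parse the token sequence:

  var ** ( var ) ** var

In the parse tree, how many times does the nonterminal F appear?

4

[E [T [F var] ** [T [F ( [E [T [F var]]] )] ** [T [F var]]]]]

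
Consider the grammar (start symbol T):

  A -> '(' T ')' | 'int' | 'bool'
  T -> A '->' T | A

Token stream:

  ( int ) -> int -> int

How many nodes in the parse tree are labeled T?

4

[T [A ( [T [A int]] )] -> [T [A int] -> [T [A int]]]]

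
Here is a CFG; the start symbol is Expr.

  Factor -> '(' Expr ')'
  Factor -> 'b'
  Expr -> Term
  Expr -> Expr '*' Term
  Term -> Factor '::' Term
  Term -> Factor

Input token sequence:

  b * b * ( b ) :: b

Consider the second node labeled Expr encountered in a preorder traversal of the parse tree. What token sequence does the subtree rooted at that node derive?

b * b

[Expr [Expr [Expr [Term [Factor b]]] * [Term [Factor b]]] * [Term [Factor ( [Expr [Term [Factor b]]] )] :: [Term [Factor b]]]]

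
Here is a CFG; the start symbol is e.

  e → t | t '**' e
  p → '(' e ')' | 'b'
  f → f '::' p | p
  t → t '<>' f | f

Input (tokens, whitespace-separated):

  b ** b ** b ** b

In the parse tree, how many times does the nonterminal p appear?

[e [t [f [p b]]] ** [e [t [f [p b]]] ** [e [t [f [p b]]] ** [e [t [f [p b]]]]]]]

4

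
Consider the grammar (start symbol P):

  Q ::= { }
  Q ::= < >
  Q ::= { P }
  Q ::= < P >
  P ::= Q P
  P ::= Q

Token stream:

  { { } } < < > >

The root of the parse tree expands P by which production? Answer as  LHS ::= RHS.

[P [Q { [P [Q { }]] }] [P [Q < [P [Q < >]] >]]]

P ::= Q P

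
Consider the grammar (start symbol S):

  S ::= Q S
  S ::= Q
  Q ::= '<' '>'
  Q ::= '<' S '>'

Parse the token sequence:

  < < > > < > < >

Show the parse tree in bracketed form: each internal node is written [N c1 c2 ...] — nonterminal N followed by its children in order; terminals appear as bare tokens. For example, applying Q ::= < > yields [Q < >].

S
Q S
< S > S
< Q > S
< < > > S
< < > > Q S
< < > > < > S
< < > > < > Q
< < > > < > < >

[S [Q < [S [Q < >]] >] [S [Q < >] [S [Q < >]]]]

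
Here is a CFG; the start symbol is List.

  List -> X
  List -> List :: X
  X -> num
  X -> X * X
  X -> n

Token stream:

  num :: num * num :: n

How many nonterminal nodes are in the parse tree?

[List [List [List [X num]] :: [X [X num] * [X num]]] :: [X n]]

8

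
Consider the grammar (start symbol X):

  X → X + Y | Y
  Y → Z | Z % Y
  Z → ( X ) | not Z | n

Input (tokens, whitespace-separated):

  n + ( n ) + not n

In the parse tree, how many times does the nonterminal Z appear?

5

[X [X [X [Y [Z n]]] + [Y [Z ( [X [Y [Z n]]] )]]] + [Y [Z not [Z n]]]]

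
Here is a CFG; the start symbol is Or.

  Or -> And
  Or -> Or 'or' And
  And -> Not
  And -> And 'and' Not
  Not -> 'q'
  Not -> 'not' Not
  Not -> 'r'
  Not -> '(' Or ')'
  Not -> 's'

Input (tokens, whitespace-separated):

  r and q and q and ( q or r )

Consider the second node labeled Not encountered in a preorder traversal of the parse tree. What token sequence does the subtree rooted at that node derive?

[Or [And [And [And [And [Not r]] and [Not q]] and [Not q]] and [Not ( [Or [Or [And [Not q]]] or [And [Not r]]] )]]]

q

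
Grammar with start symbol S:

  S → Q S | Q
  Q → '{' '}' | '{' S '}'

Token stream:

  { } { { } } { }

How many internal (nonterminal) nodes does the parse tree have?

8

[S [Q { }] [S [Q { [S [Q { }]] }] [S [Q { }]]]]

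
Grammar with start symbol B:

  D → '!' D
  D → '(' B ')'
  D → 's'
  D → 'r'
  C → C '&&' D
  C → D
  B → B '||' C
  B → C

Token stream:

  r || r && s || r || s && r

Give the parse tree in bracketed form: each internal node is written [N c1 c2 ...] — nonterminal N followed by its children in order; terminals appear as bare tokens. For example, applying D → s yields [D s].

[B [B [B [B [C [D r]]] || [C [C [D r]] && [D s]]] || [C [D r]]] || [C [C [D s]] && [D r]]]

B
B || C
B || C || C
B || C || C || C
C || C || C || C
D || C || C || C
r || C || C || C
r || C && D || C || C
r || D && D || C || C
r || r && D || C || C
r || r && s || C || C
r || r && s || D || C
r || r && s || r || C
r || r && s || r || C && D
r || r && s || r || D && D
r || r && s || r || s && D
r || r && s || r || s && r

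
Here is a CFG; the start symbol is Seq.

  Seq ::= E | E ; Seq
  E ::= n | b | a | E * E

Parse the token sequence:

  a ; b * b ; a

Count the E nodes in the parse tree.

[Seq [E a] ; [Seq [E [E b] * [E b]] ; [Seq [E a]]]]

5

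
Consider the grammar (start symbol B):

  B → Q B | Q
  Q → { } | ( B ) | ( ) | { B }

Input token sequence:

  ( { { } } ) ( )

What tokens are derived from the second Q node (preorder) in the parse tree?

[B [Q ( [B [Q { [B [Q { }]] }]] )] [B [Q ( )]]]

{ { } }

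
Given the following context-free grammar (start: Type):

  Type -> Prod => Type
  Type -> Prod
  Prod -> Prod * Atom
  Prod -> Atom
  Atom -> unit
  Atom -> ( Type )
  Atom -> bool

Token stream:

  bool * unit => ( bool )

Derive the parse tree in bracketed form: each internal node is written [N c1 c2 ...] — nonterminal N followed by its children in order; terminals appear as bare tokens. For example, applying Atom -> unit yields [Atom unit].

[Type [Prod [Prod [Atom bool]] * [Atom unit]] => [Type [Prod [Atom ( [Type [Prod [Atom bool]]] )]]]]

Type
Prod => Type
Prod * Atom => Type
Atom * Atom => Type
bool * Atom => Type
bool * unit => Type
bool * unit => Prod
bool * unit => Atom
bool * unit => ( Type )
bool * unit => ( Prod )
bool * unit => ( Atom )
bool * unit => ( bool )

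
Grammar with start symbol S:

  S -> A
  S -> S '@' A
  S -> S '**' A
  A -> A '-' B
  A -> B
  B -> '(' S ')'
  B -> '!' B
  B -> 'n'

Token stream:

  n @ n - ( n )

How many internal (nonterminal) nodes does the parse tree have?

[S [S [A [B n]]] @ [A [A [B n]] - [B ( [S [A [B n]]] )]]]

11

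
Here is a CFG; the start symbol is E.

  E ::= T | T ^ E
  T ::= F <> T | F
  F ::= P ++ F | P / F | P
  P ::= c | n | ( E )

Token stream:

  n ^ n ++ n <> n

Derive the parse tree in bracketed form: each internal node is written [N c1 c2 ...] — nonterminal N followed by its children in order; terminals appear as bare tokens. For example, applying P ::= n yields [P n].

E
T ^ E
F ^ E
P ^ E
n ^ E
n ^ T
n ^ F <> T
n ^ P ++ F <> T
n ^ n ++ F <> T
n ^ n ++ P <> T
n ^ n ++ n <> T
n ^ n ++ n <> F
n ^ n ++ n <> P
n ^ n ++ n <> n

[E [T [F [P n]]] ^ [E [T [F [P n] ++ [F [P n]]] <> [T [F [P n]]]]]]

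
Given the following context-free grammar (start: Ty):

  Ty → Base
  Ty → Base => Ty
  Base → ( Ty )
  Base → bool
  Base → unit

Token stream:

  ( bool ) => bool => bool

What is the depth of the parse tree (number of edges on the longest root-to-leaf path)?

[Ty [Base ( [Ty [Base bool]] )] => [Ty [Base bool] => [Ty [Base bool]]]]

4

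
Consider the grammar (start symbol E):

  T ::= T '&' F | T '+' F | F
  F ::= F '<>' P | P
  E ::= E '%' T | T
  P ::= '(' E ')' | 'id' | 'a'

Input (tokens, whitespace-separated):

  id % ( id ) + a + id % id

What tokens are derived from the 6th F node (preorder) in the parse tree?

id

[E [E [E [T [F [P id]]]] % [T [T [T [F [P ( [E [T [F [P id]]]] )]]] + [F [P a]]] + [F [P id]]]] % [T [F [P id]]]]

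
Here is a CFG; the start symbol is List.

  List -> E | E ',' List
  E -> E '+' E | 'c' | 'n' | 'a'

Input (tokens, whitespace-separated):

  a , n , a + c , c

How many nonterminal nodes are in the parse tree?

[List [E a] , [List [E n] , [List [E [E a] + [E c]] , [List [E c]]]]]

10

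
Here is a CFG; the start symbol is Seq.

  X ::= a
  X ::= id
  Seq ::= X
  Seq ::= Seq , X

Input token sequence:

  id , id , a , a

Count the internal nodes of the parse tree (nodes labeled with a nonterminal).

[Seq [Seq [Seq [Seq [X id]] , [X id]] , [X a]] , [X a]]

8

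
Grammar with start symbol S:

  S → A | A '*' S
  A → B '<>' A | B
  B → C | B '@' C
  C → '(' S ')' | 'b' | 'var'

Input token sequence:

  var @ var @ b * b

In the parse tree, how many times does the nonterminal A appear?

[S [A [B [B [B [C var]] @ [C var]] @ [C b]]] * [S [A [B [C b]]]]]

2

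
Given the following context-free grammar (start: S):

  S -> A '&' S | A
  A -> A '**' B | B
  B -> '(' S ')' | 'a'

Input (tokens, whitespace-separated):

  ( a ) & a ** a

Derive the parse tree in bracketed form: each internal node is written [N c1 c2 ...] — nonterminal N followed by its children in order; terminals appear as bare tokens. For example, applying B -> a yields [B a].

[S [A [B ( [S [A [B a]]] )]] & [S [A [A [B a]] ** [B a]]]]

S
A & S
B & S
( S ) & S
( A ) & S
( B ) & S
( a ) & S
( a ) & A
( a ) & A ** B
( a ) & B ** B
( a ) & a ** B
( a ) & a ** a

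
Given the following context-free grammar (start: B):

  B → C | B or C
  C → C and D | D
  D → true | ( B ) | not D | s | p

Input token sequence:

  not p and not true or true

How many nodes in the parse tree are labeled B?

2

[B [B [C [C [D not [D p]]] and [D not [D true]]]] or [C [D true]]]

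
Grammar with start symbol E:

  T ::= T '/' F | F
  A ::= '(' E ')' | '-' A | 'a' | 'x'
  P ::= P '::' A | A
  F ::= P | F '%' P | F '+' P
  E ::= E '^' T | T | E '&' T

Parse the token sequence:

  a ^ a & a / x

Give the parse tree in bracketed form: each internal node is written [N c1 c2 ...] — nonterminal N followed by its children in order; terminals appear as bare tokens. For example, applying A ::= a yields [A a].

[E [E [E [T [F [P [A a]]]]] ^ [T [F [P [A a]]]]] & [T [T [F [P [A a]]]] / [F [P [A x]]]]]

E
E & T
E ^ T & T
T ^ T & T
F ^ T & T
P ^ T & T
A ^ T & T
a ^ T & T
a ^ F & T
a ^ P & T
a ^ A & T
a ^ a & T
a ^ a & T / F
a ^ a & F / F
a ^ a & P / F
a ^ a & A / F
a ^ a & a / F
a ^ a & a / P
a ^ a & a / A
a ^ a & a / x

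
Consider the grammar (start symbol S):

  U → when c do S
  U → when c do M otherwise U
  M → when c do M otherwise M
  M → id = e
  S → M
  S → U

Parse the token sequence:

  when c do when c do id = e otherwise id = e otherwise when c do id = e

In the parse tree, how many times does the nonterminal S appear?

2

[S [U when c do [M when c do [M id = e] otherwise [M id = e]] otherwise [U when c do [S [M id = e]]]]]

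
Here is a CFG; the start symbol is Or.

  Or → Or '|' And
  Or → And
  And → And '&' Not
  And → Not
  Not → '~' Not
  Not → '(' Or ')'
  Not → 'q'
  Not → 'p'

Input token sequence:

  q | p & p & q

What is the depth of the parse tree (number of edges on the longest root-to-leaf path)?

[Or [Or [And [Not q]]] | [And [And [And [Not p]] & [Not p]] & [Not q]]]

5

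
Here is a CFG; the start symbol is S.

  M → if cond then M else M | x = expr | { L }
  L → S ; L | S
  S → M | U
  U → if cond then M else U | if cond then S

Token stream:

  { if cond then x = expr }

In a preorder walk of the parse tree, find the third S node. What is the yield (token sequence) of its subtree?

[S [M { [L [S [U if cond then [S [M x = expr]]]]] }]]

x = expr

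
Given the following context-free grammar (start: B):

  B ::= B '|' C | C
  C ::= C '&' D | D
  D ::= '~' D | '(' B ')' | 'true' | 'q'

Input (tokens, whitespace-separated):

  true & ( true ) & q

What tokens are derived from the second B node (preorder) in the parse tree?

true

[B [C [C [C [D true]] & [D ( [B [C [D true]]] )]] & [D q]]]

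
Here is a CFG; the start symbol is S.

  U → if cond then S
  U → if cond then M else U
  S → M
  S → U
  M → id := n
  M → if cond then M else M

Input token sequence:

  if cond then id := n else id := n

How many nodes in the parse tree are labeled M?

3

[S [M if cond then [M id := n] else [M id := n]]]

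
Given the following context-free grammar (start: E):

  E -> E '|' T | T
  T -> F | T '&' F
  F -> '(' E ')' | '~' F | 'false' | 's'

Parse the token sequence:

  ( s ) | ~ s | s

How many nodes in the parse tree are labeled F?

[E [E [E [T [F ( [E [T [F s]]] )]]] | [T [F ~ [F s]]]] | [T [F s]]]

5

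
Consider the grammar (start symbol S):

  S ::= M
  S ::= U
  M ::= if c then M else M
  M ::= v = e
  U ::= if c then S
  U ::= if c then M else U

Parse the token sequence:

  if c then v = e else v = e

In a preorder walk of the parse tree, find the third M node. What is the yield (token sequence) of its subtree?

v = e

[S [M if c then [M v = e] else [M v = e]]]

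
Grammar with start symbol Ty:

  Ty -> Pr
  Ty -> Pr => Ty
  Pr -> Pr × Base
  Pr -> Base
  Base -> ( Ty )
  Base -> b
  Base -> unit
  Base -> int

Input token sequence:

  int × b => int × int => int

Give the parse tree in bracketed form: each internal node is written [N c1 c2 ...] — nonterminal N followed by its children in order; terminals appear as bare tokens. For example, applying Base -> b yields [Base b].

Ty
Pr => Ty
Pr × Base => Ty
Base × Base => Ty
int × Base => Ty
int × b => Ty
int × b => Pr => Ty
int × b => Pr × Base => Ty
int × b => Base × Base => Ty
int × b => int × Base => Ty
int × b => int × int => Ty
int × b => int × int => Pr
int × b => int × int => Base
int × b => int × int => int

[Ty [Pr [Pr [Base int]] × [Base b]] => [Ty [Pr [Pr [Base int]] × [Base int]] => [Ty [Pr [Base int]]]]]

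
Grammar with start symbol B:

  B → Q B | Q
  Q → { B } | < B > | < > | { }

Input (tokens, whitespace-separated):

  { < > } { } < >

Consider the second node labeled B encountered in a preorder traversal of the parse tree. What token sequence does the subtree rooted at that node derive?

< >

[B [Q { [B [Q < >]] }] [B [Q { }] [B [Q < >]]]]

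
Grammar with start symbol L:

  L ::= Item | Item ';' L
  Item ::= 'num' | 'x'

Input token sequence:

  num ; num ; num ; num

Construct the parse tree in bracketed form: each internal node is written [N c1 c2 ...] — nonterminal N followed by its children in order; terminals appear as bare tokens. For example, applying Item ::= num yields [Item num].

[L [Item num] ; [L [Item num] ; [L [Item num] ; [L [Item num]]]]]

L
Item ; L
num ; L
num ; Item ; L
num ; num ; L
num ; num ; Item ; L
num ; num ; num ; L
num ; num ; num ; Item
num ; num ; num ; num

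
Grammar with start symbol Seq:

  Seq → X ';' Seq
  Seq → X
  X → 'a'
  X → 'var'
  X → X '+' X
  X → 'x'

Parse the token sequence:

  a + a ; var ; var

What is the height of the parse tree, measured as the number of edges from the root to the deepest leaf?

4

[Seq [X [X a] + [X a]] ; [Seq [X var] ; [Seq [X var]]]]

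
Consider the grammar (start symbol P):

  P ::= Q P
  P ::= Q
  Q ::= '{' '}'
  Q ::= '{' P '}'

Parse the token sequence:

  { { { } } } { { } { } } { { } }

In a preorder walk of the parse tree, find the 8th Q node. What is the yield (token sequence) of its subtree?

{ }

[P [Q { [P [Q { [P [Q { }]] }]] }] [P [Q { [P [Q { }] [P [Q { }]]] }] [P [Q { [P [Q { }]] }]]]]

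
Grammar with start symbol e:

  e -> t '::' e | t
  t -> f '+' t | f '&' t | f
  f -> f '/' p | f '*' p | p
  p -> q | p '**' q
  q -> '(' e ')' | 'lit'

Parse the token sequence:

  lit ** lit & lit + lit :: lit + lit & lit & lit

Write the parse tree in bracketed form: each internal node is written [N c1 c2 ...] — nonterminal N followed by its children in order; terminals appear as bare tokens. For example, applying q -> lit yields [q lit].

[e [t [f [p [p [q lit]] ** [q lit]]] & [t [f [p [q lit]]] + [t [f [p [q lit]]]]]] :: [e [t [f [p [q lit]]] + [t [f [p [q lit]]] & [t [f [p [q lit]]] & [t [f [p [q lit]]]]]]]]]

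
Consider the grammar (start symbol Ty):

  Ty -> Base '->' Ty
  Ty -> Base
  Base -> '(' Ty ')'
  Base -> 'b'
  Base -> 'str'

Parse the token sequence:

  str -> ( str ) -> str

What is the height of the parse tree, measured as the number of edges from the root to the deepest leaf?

5

[Ty [Base str] -> [Ty [Base ( [Ty [Base str]] )] -> [Ty [Base str]]]]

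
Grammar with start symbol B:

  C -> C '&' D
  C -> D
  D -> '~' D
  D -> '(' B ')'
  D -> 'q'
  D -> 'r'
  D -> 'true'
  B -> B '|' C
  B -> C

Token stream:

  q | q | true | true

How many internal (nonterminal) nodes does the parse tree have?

[B [B [B [B [C [D q]]] | [C [D q]]] | [C [D true]]] | [C [D true]]]

12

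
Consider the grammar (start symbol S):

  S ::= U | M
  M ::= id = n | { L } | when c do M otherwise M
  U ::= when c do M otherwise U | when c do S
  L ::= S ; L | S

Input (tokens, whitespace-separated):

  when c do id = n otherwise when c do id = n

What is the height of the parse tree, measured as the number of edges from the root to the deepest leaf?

[S [U when c do [M id = n] otherwise [U when c do [S [M id = n]]]]]

5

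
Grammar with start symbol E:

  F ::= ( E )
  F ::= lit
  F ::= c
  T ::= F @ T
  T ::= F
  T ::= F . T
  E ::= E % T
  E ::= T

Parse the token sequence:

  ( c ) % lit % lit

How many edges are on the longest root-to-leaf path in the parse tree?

8

[E [E [E [T [F ( [E [T [F c]]] )]]] % [T [F lit]]] % [T [F lit]]]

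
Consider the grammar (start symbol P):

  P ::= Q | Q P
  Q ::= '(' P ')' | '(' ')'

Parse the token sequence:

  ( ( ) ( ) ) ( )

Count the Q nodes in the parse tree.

[P [Q ( [P [Q ( )] [P [Q ( )]]] )] [P [Q ( )]]]

4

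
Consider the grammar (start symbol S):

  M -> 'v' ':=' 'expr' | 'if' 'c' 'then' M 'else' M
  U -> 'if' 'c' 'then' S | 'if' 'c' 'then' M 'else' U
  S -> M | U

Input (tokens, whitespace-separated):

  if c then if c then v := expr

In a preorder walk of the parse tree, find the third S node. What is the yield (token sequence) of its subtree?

[S [U if c then [S [U if c then [S [M v := expr]]]]]]

v := expr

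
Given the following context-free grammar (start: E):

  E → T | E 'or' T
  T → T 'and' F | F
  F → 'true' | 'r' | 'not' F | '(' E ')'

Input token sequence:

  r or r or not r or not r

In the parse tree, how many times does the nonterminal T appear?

[E [E [E [E [T [F r]]] or [T [F r]]] or [T [F not [F r]]]] or [T [F not [F r]]]]

4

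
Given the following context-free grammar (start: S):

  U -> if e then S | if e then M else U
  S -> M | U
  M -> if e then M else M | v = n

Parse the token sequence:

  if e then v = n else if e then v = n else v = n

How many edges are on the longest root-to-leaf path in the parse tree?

[S [M if e then [M v = n] else [M if e then [M v = n] else [M v = n]]]]

4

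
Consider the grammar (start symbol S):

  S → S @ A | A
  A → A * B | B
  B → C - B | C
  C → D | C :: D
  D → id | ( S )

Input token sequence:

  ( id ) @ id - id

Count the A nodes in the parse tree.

3

[S [S [A [B [C [D ( [S [A [B [C [D id]]]]] )]]]]] @ [A [B [C [D id]] - [B [C [D id]]]]]]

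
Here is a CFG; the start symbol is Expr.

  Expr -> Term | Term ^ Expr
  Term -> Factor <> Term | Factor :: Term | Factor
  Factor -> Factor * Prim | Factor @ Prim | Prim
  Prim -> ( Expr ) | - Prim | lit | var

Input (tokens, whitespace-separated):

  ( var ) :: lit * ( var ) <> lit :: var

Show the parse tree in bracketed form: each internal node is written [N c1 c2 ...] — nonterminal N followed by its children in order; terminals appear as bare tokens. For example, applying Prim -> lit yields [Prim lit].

Expr
Term
Factor :: Term
Prim :: Term
( Expr ) :: Term
( Term ) :: Term
( Factor ) :: Term
( Prim ) :: Term
( var ) :: Term
( var ) :: Factor <> Term
( var ) :: Factor * Prim <> Term
( var ) :: Prim * Prim <> Term
( var ) :: lit * Prim <> Term
( var ) :: lit * ( Expr ) <> Term
( var ) :: lit * ( Term ) <> Term
( var ) :: lit * ( Factor ) <> Term
( var ) :: lit * ( Prim ) <> Term
( var ) :: lit * ( var ) <> Term
( var ) :: lit * ( var ) <> Factor :: Term
( var ) :: lit * ( var ) <> Prim :: Term
( var ) :: lit * ( var ) <> lit :: Term
( var ) :: lit * ( var ) <> lit :: Factor
( var ) :: lit * ( var ) <> lit :: Prim
( var ) :: lit * ( var ) <> lit :: var

[Expr [Term [Factor [Prim ( [Expr [Term [Factor [Prim var]]]] )]] :: [Term [Factor [Factor [Prim lit]] * [Prim ( [Expr [Term [Factor [Prim var]]]] )]] <> [Term [Factor [Prim lit]] :: [Term [Factor [Prim var]]]]]]]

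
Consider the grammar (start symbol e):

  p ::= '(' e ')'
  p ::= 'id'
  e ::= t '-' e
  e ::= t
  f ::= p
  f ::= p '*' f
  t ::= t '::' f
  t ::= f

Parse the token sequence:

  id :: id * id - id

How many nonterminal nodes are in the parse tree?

[e [t [t [f [p id]]] :: [f [p id] * [f [p id]]]] - [e [t [f [p id]]]]]

13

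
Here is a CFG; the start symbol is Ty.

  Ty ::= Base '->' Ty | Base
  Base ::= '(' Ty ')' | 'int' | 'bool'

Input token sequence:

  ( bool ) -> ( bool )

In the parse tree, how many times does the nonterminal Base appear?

[Ty [Base ( [Ty [Base bool]] )] -> [Ty [Base ( [Ty [Base bool]] )]]]

4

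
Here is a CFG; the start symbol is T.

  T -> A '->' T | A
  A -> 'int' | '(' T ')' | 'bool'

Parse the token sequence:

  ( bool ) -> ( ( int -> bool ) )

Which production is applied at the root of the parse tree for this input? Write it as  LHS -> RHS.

[T [A ( [T [A bool]] )] -> [T [A ( [T [A ( [T [A int] -> [T [A bool]]] )]] )]]]

T -> A '->' T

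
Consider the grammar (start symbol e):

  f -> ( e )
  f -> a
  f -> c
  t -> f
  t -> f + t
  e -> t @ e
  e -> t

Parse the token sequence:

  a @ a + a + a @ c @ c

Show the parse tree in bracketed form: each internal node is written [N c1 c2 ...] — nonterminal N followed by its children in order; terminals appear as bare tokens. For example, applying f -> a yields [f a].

[e [t [f a]] @ [e [t [f a] + [t [f a] + [t [f a]]]] @ [e [t [f c]] @ [e [t [f c]]]]]]

e
t @ e
f @ e
a @ e
a @ t @ e
a @ f + t @ e
a @ a + t @ e
a @ a + f + t @ e
a @ a + a + t @ e
a @ a + a + f @ e
a @ a + a + a @ e
a @ a + a + a @ t @ e
a @ a + a + a @ f @ e
a @ a + a + a @ c @ e
a @ a + a + a @ c @ t
a @ a + a + a @ c @ f
a @ a + a + a @ c @ c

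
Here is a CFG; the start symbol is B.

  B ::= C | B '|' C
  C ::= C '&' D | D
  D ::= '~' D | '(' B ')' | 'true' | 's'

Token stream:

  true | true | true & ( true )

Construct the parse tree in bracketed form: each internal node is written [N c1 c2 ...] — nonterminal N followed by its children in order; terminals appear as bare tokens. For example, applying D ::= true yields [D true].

B
B | C
B | C | C
C | C | C
D | C | C
true | C | C
true | D | C
true | true | C
true | true | C & D
true | true | D & D
true | true | true & D
true | true | true & ( B )
true | true | true & ( C )
true | true | true & ( D )
true | true | true & ( true )

[B [B [B [C [D true]]] | [C [D true]]] | [C [C [D true]] & [D ( [B [C [D true]]] )]]]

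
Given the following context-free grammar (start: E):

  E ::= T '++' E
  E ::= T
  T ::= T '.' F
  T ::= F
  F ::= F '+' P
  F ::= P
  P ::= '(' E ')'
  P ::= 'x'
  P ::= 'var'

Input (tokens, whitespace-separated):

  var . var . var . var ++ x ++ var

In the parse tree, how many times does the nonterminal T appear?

[E [T [T [T [T [F [P var]]] . [F [P var]]] . [F [P var]]] . [F [P var]]] ++ [E [T [F [P x]]] ++ [E [T [F [P var]]]]]]

6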